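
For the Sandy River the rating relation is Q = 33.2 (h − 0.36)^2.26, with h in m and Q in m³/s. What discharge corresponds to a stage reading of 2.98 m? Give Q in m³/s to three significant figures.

293 m³/s

Q = 33.2 × (2.98 − 0.36)^2.26 = 33.2 × 2.62^2.26 = 292.8 m³/s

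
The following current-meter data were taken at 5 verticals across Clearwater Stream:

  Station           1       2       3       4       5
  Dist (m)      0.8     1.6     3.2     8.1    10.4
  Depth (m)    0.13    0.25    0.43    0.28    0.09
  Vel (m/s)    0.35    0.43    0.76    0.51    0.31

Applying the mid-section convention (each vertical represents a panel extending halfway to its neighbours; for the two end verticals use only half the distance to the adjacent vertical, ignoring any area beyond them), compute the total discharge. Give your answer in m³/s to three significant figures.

1.76 m³/s

w_1 = (1.6 − 0.8)/2 = 0.4 m; q_1 = 0.35 × 0.13 × 0.4 = 0.01820 m³/s
w_2 = (3.2 − 0.8)/2 = 1.2 m; q_2 = 0.43 × 0.25 × 1.2 = 0.1290 m³/s
w_3 = (8.1 − 1.6)/2 = 3.25 m; q_3 = 0.76 × 0.43 × 3.25 = 1.062 m³/s
w_4 = (10.4 − 3.2)/2 = 3.6 m; q_4 = 0.51 × 0.28 × 3.6 = 0.5141 m³/s
w_5 = (10.4 − 8.1)/2 = 1.15 m; q_5 = 0.31 × 0.09 × 1.15 = 0.03209 m³/s
Q = Σ qᵢ = 1.755 m³/s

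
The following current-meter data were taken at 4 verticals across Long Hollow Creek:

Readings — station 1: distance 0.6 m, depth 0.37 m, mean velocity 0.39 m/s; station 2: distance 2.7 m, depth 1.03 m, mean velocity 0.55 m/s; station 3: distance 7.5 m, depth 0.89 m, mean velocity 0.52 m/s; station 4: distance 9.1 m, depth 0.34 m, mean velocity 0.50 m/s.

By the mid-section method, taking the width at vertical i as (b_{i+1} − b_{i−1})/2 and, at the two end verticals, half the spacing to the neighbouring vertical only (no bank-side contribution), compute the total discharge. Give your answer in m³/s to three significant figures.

w_1 = (2.7 − 0.6)/2 = 1.05 m; q_1 = 0.39 × 0.37 × 1.05 = 0.1515 m³/s
w_2 = (7.5 − 0.6)/2 = 3.45 m; q_2 = 0.55 × 1.03 × 3.45 = 1.954 m³/s
w_3 = (9.1 − 2.7)/2 = 3.2 m; q_3 = 0.52 × 0.89 × 3.2 = 1.481 m³/s
w_4 = (9.1 − 7.5)/2 = 0.8 m; q_4 = 0.50 × 0.34 × 0.8 = 0.1360 m³/s
Q = Σ qᵢ = 3.723 m³/s

3.72 m³/s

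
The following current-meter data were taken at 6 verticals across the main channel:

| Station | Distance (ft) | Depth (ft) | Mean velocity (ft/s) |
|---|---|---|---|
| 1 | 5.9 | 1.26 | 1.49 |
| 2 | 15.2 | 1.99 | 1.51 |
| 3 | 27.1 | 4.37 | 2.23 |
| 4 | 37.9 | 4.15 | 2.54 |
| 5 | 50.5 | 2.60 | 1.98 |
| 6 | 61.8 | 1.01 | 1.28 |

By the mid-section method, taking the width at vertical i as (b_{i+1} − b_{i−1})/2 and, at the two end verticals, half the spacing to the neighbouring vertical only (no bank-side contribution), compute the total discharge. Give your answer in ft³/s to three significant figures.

343 ft³/s

w_1 = (15.2 − 5.9)/2 = 4.65 ft; q_1 = 1.49 × 1.26 × 4.65 = 8.730 ft³/s
w_2 = (27.1 − 5.9)/2 = 10.6 ft; q_2 = 1.51 × 1.99 × 10.6 = 31.85 ft³/s
w_3 = (37.9 − 15.2)/2 = 11.35 ft; q_3 = 2.23 × 4.37 × 11.35 = 110.6 ft³/s
w_4 = (50.5 − 27.1)/2 = 11.7 ft; q_4 = 2.54 × 4.15 × 11.7 = 123.3 ft³/s
w_5 = (61.8 − 37.9)/2 = 11.95 ft; q_5 = 1.98 × 2.60 × 11.95 = 61.52 ft³/s
w_6 = (61.8 − 50.5)/2 = 5.65 ft; q_6 = 1.28 × 1.01 × 5.65 = 7.304 ft³/s
Q = Σ qᵢ = 343.3 ft³/s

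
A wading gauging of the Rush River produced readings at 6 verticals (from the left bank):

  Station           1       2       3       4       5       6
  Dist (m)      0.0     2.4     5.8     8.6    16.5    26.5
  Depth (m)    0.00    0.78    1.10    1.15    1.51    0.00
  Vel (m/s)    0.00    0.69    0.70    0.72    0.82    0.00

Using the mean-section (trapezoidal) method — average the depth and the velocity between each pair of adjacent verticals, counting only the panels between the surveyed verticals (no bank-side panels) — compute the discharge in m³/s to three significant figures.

16.0 m³/s

Panel 1-2: Δb = 2.4 m, d̄ = (0.00+0.78)/2 = 0.39, v̄ = (0.00+0.69)/2 = 0.345 → q = 2.4×0.39×0.345 = 0.3229 m³/s
Panel 2-3: Δb = 3.4 m, d̄ = (0.78+1.10)/2 = 0.94, v̄ = (0.69+0.70)/2 = 0.695 → q = 3.4×0.94×0.695 = 2.221 m³/s
Panel 3-4: Δb = 2.8 m, d̄ = (1.10+1.15)/2 = 1.125, v̄ = (0.70+0.72)/2 = 0.71 → q = 2.8×1.125×0.71 = 2.237 m³/s
Panel 4-5: Δb = 7.9 m, d̄ = (1.15+1.51)/2 = 1.33, v̄ = (0.72+0.82)/2 = 0.77 → q = 7.9×1.33×0.77 = 8.090 m³/s
Panel 5-6: Δb = 10 m, d̄ = (1.51+0.00)/2 = 0.755, v̄ = (0.82+0.00)/2 = 0.41 → q = 10×0.755×0.41 = 3.096 m³/s
Q = Σ q = 15.97 m³/s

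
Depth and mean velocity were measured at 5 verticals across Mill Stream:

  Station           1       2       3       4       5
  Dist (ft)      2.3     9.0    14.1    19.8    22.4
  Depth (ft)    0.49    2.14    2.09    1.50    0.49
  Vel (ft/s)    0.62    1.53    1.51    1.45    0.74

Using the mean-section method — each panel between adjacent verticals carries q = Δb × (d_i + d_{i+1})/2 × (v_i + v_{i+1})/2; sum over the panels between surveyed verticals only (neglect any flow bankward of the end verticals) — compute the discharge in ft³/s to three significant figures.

43.8 ft³/s

Panel 1-2: Δb = 6.7 ft, d̄ = (0.49+2.14)/2 = 1.315, v̄ = (0.62+1.53)/2 = 1.075 → q = 6.7×1.315×1.075 = 9.471 ft³/s
Panel 2-3: Δb = 5.1 ft, d̄ = (2.14+2.09)/2 = 2.115, v̄ = (1.53+1.51)/2 = 1.52 → q = 5.1×2.115×1.52 = 16.40 ft³/s
Panel 3-4: Δb = 5.7 ft, d̄ = (2.09+1.50)/2 = 1.795, v̄ = (1.51+1.45)/2 = 1.48 → q = 5.7×1.795×1.48 = 15.14 ft³/s
Panel 4-5: Δb = 2.6 ft, d̄ = (1.50+0.49)/2 = 0.995, v̄ = (1.45+0.74)/2 = 1.095 → q = 2.6×0.995×1.095 = 2.833 ft³/s
Q = Σ q = 43.84 ft³/s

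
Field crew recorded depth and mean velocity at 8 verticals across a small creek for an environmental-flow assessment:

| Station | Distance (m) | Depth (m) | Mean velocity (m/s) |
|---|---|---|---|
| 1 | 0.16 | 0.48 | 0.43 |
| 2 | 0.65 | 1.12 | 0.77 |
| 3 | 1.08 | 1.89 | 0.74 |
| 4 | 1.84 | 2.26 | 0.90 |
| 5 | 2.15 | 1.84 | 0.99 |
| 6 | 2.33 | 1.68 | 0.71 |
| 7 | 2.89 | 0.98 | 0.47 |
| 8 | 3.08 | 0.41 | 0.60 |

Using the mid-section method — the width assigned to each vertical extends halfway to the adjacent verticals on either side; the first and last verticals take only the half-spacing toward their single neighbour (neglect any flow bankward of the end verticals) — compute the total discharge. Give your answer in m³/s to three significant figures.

w_1 = (0.65 − 0.16)/2 = 0.245 m; q_1 = 0.43 × 0.48 × 0.245 = 0.05057 m³/s
w_2 = (1.08 − 0.16)/2 = 0.46 m; q_2 = 0.77 × 1.12 × 0.46 = 0.3967 m³/s
w_3 = (1.84 − 0.65)/2 = 0.595 m; q_3 = 0.74 × 1.89 × 0.595 = 0.8322 m³/s
w_4 = (2.15 − 1.08)/2 = 0.535 m; q_4 = 0.90 × 2.26 × 0.535 = 1.088 m³/s
w_5 = (2.33 − 1.84)/2 = 0.245 m; q_5 = 0.99 × 1.84 × 0.245 = 0.4463 m³/s
w_6 = (2.89 − 2.15)/2 = 0.37 m; q_6 = 0.71 × 1.68 × 0.37 = 0.4413 m³/s
w_7 = (3.08 − 2.33)/2 = 0.375 m; q_7 = 0.47 × 0.98 × 0.375 = 0.1727 m³/s
w_8 = (3.08 − 2.89)/2 = 0.095 m; q_8 = 0.60 × 0.41 × 0.095 = 0.02337 m³/s
Q = Σ qᵢ = 3.451 m³/s

3.45 m³/s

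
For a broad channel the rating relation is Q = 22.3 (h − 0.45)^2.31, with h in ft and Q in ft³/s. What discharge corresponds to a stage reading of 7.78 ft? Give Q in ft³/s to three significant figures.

Q = 22.3 × (7.78 − 0.45)^2.31 = 22.3 × 7.33^2.31 = 2222 ft³/s

2220 ft³/s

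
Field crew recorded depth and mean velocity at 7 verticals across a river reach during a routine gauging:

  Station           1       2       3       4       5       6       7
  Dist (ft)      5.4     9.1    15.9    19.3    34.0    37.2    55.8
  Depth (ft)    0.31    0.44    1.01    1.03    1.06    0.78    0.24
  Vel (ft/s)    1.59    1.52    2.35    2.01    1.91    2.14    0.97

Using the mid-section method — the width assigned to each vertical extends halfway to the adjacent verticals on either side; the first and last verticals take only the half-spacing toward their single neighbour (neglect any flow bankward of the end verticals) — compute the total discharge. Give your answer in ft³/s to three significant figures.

73.7 ft³/s

w_1 = (9.1 − 5.4)/2 = 1.85 ft; q_1 = 1.59 × 0.31 × 1.85 = 0.9119 ft³/s
w_2 = (15.9 − 5.4)/2 = 5.25 ft; q_2 = 1.52 × 0.44 × 5.25 = 3.511 ft³/s
w_3 = (19.3 − 9.1)/2 = 5.1 ft; q_3 = 2.35 × 1.01 × 5.1 = 12.10 ft³/s
w_4 = (34.0 − 15.9)/2 = 9.05 ft; q_4 = 2.01 × 1.03 × 9.05 = 18.74 ft³/s
w_5 = (37.2 − 19.3)/2 = 8.95 ft; q_5 = 1.91 × 1.06 × 8.95 = 18.12 ft³/s
w_6 = (55.8 − 34.0)/2 = 10.9 ft; q_6 = 2.14 × 0.78 × 10.9 = 18.19 ft³/s
w_7 = (55.8 − 37.2)/2 = 9.3 ft; q_7 = 0.97 × 0.24 × 9.3 = 2.165 ft³/s
Q = Σ qᵢ = 73.74 ft³/s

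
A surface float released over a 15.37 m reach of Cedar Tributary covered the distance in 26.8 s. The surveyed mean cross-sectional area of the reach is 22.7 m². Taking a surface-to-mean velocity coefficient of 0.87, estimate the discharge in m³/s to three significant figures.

11.3 m³/s

v_surface = L / t̄ = 15.37 / 26.8 = 0.5735 m/s
v_mean = 0.87 × 0.5735 = 0.4990 m/s
Q = A × v_mean = 22.7 × 0.4990 = 11.33 m³/s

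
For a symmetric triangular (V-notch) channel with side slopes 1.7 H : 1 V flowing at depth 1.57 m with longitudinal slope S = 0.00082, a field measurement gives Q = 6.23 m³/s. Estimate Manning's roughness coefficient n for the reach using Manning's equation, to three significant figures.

A = z·y² = 1.7×1.57² = 4.190 m²
P = 2y√(1+z²) = 2×1.57×√(1+1.7²) = 6.193 m
R = A/P = 4.190/6.193 = 0.6766 m
n = (1/Q)·A·R^(2/3)·S^(1/2) = (1/6.23) × 4.190 × 0.7707 × 0.02864 = 0.01484

0.0148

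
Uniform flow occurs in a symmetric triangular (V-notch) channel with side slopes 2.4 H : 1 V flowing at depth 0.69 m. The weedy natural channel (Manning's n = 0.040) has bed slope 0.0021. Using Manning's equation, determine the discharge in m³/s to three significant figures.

A = z·y² = 2.4×0.69² = 1.143 m²
P = 2y√(1+z²) = 2×0.69×√(1+2.4²) = 3.588 m
R = A/P = 1.143/3.588 = 0.3185 m
Q = (1/n)·A·R^(2/3)·S^(1/2) = (1/0.040) × 1.143 × 0.3185^(2/3) × 0.0021^(1/2) = 0.6105 m³/s

0.610 m³/s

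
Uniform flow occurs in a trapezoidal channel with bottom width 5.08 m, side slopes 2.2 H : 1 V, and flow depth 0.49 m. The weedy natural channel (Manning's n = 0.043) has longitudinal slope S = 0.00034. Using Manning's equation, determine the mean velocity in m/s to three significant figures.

A = (b + z·y)·y = (5.08 + 2.2×0.49)×0.49 = 3.017 m²
P = b + 2y√(1+z²) = 5.08 + 2×0.49×√(1+2.2²) = 7.448 m
R = A/P = 3.017/7.448 = 0.4051 m
Q = (1/n)·A·R^(2/3)·S^(1/2) = (1/0.043) × 3.017 × 0.4051^(2/3) × 0.00034^(1/2) = 0.7084 m³/s
V = Q/A = 0.7084/3.017 = 0.2348 m/s

0.235 m/s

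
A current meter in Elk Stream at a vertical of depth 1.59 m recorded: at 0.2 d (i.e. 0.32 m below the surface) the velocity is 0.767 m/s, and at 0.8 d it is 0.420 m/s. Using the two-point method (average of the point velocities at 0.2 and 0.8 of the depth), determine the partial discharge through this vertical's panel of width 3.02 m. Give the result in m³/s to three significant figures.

2.85 m³/s

v̄ = (0.767 + 0.420) / 2 = 0.5935 m/s
q = v̄ × d × w = 0.5935 × 1.59 × 3.02 = 2.850 m³/s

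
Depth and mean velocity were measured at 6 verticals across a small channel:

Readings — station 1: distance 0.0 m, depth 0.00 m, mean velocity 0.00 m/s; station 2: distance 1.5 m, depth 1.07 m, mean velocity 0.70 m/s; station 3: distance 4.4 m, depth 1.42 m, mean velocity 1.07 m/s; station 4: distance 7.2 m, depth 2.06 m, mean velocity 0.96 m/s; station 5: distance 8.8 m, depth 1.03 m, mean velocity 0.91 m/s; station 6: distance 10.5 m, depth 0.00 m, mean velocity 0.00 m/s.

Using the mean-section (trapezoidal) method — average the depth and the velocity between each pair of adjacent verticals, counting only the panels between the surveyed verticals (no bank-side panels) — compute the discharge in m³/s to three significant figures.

11.1 m³/s

Panel 1-2: Δb = 1.5 m, d̄ = (0.00+1.07)/2 = 0.535, v̄ = (0.00+0.70)/2 = 0.35 → q = 1.5×0.535×0.35 = 0.2809 m³/s
Panel 2-3: Δb = 2.9 m, d̄ = (1.07+1.42)/2 = 1.245, v̄ = (0.70+1.07)/2 = 0.885 → q = 2.9×1.245×0.885 = 3.195 m³/s
Panel 3-4: Δb = 2.8 m, d̄ = (1.42+2.06)/2 = 1.74, v̄ = (1.07+0.96)/2 = 1.015 → q = 2.8×1.74×1.015 = 4.945 m³/s
Panel 4-5: Δb = 1.6 m, d̄ = (2.06+1.03)/2 = 1.545, v̄ = (0.96+0.91)/2 = 0.935 → q = 1.6×1.545×0.935 = 2.311 m³/s
Panel 5-6: Δb = 1.7 m, d̄ = (1.03+0.00)/2 = 0.515, v̄ = (0.91+0.00)/2 = 0.455 → q = 1.7×0.515×0.455 = 0.3984 m³/s
Q = Σ q = 11.13 m³/s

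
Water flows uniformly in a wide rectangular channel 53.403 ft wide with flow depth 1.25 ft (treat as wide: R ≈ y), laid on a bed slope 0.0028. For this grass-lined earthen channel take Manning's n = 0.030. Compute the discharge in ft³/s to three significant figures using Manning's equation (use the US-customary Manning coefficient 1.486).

A = b·y = 53.403 × 1.25 = 66.75 ft²
Wide channel: R ≈ y = 1.25 ft
Q = (1.486/n)·A·R^(2/3)·S^(1/2) = (1.486/0.030) × 66.75 × 1.250^(2/3) × 0.0028^(1/2) = 203.0 ft³/s

203 ft³/s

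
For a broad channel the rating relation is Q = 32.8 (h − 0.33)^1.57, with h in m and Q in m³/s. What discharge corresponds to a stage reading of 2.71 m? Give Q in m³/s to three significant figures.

128 m³/s

Q = 32.8 × (2.71 − 0.33)^1.57 = 32.8 × 2.38^1.57 = 128.0 m³/s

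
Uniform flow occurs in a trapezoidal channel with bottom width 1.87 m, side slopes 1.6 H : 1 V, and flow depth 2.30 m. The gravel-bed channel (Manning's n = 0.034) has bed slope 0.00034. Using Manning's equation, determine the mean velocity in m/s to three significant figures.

0.616 m/s

A = (b + z·y)·y = (1.87 + 1.6×2.30)×2.30 = 12.77 m²
P = b + 2y√(1+z²) = 1.87 + 2×2.30×√(1+1.6²) = 10.55 m
R = A/P = 12.77/10.55 = 1.210 m
Q = (1/n)·A·R^(2/3)·S^(1/2) = (1/0.034) × 12.77 × 1.210^(2/3) × 0.00034^(1/2) = 7.861 m³/s
V = Q/A = 7.861/12.77 = 0.6158 m/s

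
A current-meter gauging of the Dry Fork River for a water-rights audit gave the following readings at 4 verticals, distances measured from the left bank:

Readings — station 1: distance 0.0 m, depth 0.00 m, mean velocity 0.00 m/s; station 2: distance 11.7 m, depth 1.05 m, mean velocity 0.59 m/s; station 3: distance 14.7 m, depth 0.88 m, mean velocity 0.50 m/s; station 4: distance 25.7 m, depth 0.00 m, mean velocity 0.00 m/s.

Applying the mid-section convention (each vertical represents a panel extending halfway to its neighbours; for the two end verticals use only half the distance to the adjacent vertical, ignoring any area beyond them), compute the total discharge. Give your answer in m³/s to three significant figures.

7.63 m³/s

w_2 = (14.7 − 0.0)/2 = 7.35 m; q_2 = 0.59 × 1.05 × 7.35 = 4.553 m³/s
w_3 = (25.7 − 11.7)/2 = 7 m; q_3 = 0.50 × 0.88 × 7 = 3.080 m³/s
Stations 1, 4 contribute zero (depth or velocity is 0).
Q = Σ qᵢ = 7.633 m³/s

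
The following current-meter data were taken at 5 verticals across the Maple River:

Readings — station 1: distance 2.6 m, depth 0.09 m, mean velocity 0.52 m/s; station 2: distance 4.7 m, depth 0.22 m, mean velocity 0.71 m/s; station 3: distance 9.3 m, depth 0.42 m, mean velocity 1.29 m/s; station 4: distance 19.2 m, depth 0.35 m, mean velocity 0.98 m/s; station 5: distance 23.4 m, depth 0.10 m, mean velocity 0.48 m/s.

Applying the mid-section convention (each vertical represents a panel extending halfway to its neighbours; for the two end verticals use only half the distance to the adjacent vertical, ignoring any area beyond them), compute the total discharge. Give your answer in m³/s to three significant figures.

7.02 m³/s

w_1 = (4.7 − 2.6)/2 = 1.05 m; q_1 = 0.52 × 0.09 × 1.05 = 0.04914 m³/s
w_2 = (9.3 − 2.6)/2 = 3.35 m; q_2 = 0.71 × 0.22 × 3.35 = 0.5233 m³/s
w_3 = (19.2 − 4.7)/2 = 7.25 m; q_3 = 1.29 × 0.42 × 7.25 = 3.928 m³/s
w_4 = (23.4 − 9.3)/2 = 7.05 m; q_4 = 0.98 × 0.35 × 7.05 = 2.418 m³/s
w_5 = (23.4 − 19.2)/2 = 2.1 m; q_5 = 0.48 × 0.10 × 2.1 = 0.1008 m³/s
Q = Σ qᵢ = 7.019 m³/s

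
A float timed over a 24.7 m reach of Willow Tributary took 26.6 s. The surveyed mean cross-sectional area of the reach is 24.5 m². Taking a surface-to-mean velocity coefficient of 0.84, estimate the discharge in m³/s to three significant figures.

v_surface = L / t̄ = 24.7 / 26.6 = 0.9286 m/s
v_mean = 0.84 × 0.9286 = 0.7800 m/s
Q = A × v_mean = 24.5 × 0.7800 = 19.11 m³/s

19.1 m³/s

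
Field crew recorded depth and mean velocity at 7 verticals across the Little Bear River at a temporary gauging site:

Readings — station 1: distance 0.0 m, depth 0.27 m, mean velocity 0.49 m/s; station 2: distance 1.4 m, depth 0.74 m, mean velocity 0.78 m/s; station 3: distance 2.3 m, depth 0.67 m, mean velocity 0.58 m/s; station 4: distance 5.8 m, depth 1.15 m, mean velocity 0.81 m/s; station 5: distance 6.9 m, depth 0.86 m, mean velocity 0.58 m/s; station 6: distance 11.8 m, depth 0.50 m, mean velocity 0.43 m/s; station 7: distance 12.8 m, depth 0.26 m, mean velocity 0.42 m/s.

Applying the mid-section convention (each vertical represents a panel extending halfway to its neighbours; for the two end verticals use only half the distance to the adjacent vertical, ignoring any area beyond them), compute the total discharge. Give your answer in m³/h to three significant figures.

w_1 = (1.4 − 0.0)/2 = 0.7 m; q_1 = 0.49 × 0.27 × 0.7 = 0.09261 m³/s
w_2 = (2.3 − 0.0)/2 = 1.15 m; q_2 = 0.78 × 0.74 × 1.15 = 0.6638 m³/s
w_3 = (5.8 − 1.4)/2 = 2.2 m; q_3 = 0.58 × 0.67 × 2.2 = 0.8549 m³/s
w_4 = (6.9 − 2.3)/2 = 2.3 m; q_4 = 0.81 × 1.15 × 2.3 = 2.142 m³/s
w_5 = (11.8 − 5.8)/2 = 3 m; q_5 = 0.58 × 0.86 × 3 = 1.496 m³/s
w_6 = (12.8 − 6.9)/2 = 2.95 m; q_6 = 0.43 × 0.50 × 2.95 = 0.6343 m³/s
w_7 = (12.8 − 11.8)/2 = 0.5 m; q_7 = 0.42 × 0.26 × 0.5 = 0.05460 m³/s
Q = Σ qᵢ = 5.939 m³/s
= 5.939 × 3600 = 21380 m³/h

21400 m³/h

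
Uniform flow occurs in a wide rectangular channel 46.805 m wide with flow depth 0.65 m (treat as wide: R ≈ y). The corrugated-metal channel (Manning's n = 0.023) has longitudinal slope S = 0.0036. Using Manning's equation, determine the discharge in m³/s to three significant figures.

A = b·y = 46.805 × 0.65 = 30.42 m²
Wide channel: R ≈ y = 0.65 m
Q = (1/n)·A·R^(2/3)·S^(1/2) = (1/0.023) × 30.42 × 0.6500^(2/3) × 0.0036^(1/2) = 59.55 m³/s

59.6 m³/s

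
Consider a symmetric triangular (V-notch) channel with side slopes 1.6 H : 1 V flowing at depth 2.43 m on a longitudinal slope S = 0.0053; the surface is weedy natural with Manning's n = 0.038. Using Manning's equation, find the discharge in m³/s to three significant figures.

A = z·y² = 1.6×2.43² = 9.448 m²
P = 2y√(1+z²) = 2×2.43×√(1+1.6²) = 9.170 m
R = A/P = 9.448/9.170 = 1.030 m
Q = (1/n)·A·R^(2/3)·S^(1/2) = (1/0.038) × 9.448 × 1.030^(2/3) × 0.0053^(1/2) = 18.46 m³/s

18.5 m³/s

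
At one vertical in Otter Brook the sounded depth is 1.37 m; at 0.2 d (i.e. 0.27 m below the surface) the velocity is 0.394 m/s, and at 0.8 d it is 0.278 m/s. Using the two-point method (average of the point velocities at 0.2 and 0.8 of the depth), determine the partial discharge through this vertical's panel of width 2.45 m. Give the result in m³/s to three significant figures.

v̄ = (0.394 + 0.278) / 2 = 0.3360 m/s
q = v̄ × d × w = 0.3360 × 1.37 × 2.45 = 1.128 m³/s

1.13 m³/s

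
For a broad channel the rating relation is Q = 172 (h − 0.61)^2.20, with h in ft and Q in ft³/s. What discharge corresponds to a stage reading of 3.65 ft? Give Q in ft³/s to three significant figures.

1990 ft³/s

Q = 172 × (3.65 − 0.61)^2.20 = 172 × 3.04^2.20 = 1985 ft³/s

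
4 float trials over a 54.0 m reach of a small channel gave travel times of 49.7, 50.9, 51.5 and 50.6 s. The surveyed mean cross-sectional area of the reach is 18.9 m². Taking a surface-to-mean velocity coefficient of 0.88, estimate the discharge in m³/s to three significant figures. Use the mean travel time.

17.7 m³/s

t̄ = (49.7 + 50.9 + 51.5 + 50.6) / 4 = 50.675 s
v_surface = L / t̄ = 54.0 / 50.675 = 1.066 m/s
v_mean = 0.88 × 1.066 = 0.9377 m/s
Q = A × v_mean = 18.9 × 0.9377 = 17.72 m³/s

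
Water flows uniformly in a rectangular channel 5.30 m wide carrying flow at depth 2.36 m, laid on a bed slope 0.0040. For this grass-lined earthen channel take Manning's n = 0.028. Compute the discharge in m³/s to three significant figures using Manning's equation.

A = b·y = 5.30 × 2.36 = 12.51 m²
P = b + 2y = 5.30 + 2×2.36 = 10.02 m
R = A/P = 12.51/10.02 = 1.248 m
Q = (1/n)·A·R^(2/3)·S^(1/2) = (1/0.028) × 12.51 × 1.248^(2/3) × 0.0040^(1/2) = 32.75 m³/s

32.8 m³/s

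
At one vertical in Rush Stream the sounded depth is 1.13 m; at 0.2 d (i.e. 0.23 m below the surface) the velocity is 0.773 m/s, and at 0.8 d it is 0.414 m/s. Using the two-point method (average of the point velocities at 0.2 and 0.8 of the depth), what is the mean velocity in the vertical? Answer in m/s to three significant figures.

0.594 m/s

v̄ = (0.773 + 0.414) / 2 = 0.5935 m/s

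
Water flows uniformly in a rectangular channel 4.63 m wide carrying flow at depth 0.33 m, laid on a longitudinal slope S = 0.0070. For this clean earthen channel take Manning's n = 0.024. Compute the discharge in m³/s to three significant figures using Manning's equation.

2.33 m³/s

A = b·y = 4.63 × 0.33 = 1.528 m²
P = b + 2y = 4.63 + 2×0.33 = 5.290 m
R = A/P = 1.528/5.290 = 0.2888 m
Q = (1/n)·A·R^(2/3)·S^(1/2) = (1/0.024) × 1.528 × 0.2888^(2/3) × 0.0070^(1/2) = 2.327 m³/s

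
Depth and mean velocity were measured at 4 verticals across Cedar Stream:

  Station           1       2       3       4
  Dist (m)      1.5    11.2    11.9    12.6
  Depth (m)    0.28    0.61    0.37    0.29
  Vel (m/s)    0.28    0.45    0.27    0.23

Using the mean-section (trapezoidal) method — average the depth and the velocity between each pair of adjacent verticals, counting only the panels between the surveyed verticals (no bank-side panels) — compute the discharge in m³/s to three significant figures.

Panel 1-2: Δb = 9.7 m, d̄ = (0.28+0.61)/2 = 0.445, v̄ = (0.28+0.45)/2 = 0.365 → q = 9.7×0.445×0.365 = 1.576 m³/s
Panel 2-3: Δb = 0.7 m, d̄ = (0.61+0.37)/2 = 0.49, v̄ = (0.45+0.27)/2 = 0.36 → q = 0.7×0.49×0.36 = 0.1235 m³/s
Panel 3-4: Δb = 0.7 m, d̄ = (0.37+0.29)/2 = 0.33, v̄ = (0.27+0.23)/2 = 0.25 → q = 0.7×0.33×0.25 = 0.05775 m³/s
Q = Σ q = 1.757 m³/s

1.76 m³/s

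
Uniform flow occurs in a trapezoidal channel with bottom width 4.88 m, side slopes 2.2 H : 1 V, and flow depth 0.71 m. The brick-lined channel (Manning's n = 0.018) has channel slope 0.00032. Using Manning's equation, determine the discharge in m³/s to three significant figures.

A = (b + z·y)·y = (4.88 + 2.2×0.71)×0.71 = 4.574 m²
P = b + 2y√(1+z²) = 4.88 + 2×0.71×√(1+2.2²) = 8.312 m
R = A/P = 4.574/8.312 = 0.5503 m
Q = (1/n)·A·R^(2/3)·S^(1/2) = (1/0.018) × 4.574 × 0.5503^(2/3) × 0.00032^(1/2) = 3.052 m³/s

3.05 m³/s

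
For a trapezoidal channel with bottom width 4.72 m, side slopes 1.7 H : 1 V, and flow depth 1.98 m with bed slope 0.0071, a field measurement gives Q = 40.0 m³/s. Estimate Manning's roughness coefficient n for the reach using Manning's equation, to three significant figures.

0.0397

A = (b + z·y)·y = (4.72 + 1.7×1.98)×1.98 = 16.01 m²
P = b + 2y√(1+z²) = 4.72 + 2×1.98×√(1+1.7²) = 12.53 m
R = A/P = 16.01/12.53 = 1.278 m
n = (1/Q)·A·R^(2/3)·S^(1/2) = (1/40.0) × 16.01 × 1.177 × 0.08426 = 0.03971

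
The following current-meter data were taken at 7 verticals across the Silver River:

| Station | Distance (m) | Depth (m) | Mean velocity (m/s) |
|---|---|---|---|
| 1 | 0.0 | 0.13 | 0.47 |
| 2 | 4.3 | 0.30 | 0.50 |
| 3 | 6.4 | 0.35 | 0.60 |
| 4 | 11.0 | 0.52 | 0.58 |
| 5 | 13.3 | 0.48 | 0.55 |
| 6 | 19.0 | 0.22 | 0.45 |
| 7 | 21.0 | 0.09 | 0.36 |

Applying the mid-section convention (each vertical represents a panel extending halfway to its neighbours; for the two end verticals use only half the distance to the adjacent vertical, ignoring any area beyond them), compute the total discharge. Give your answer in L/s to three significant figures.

3820 L/s

w_1 = (4.3 − 0.0)/2 = 2.15 m; q_1 = 0.47 × 0.13 × 2.15 = 0.1314 m³/s
w_2 = (6.4 − 0.0)/2 = 3.2 m; q_2 = 0.50 × 0.30 × 3.2 = 0.4800 m³/s
w_3 = (11.0 − 4.3)/2 = 3.35 m; q_3 = 0.60 × 0.35 × 3.35 = 0.7035 m³/s
w_4 = (13.3 − 6.4)/2 = 3.45 m; q_4 = 0.58 × 0.52 × 3.45 = 1.041 m³/s
w_5 = (19.0 − 11.0)/2 = 4 m; q_5 = 0.55 × 0.48 × 4 = 1.056 m³/s
w_6 = (21.0 − 13.3)/2 = 3.85 m; q_6 = 0.45 × 0.22 × 3.85 = 0.3812 m³/s
w_7 = (21.0 − 19.0)/2 = 1 m; q_7 = 0.36 × 0.09 × 1 = 0.03240 m³/s
Q = Σ qᵢ = 3.825 m³/s
= 3.825 × 1000 = 3825 L/s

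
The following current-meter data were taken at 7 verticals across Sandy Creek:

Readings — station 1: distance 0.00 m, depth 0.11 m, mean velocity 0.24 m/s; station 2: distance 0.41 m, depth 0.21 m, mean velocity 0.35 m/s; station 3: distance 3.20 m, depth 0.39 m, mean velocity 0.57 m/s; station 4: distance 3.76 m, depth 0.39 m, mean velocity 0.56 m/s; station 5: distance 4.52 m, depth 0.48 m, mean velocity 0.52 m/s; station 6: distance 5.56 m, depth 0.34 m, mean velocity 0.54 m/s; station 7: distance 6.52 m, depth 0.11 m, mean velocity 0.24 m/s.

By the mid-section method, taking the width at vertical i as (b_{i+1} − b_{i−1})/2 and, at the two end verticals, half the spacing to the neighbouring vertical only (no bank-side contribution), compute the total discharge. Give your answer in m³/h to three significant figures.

w_1 = (0.41 − 0.00)/2 = 0.205 m; q_1 = 0.24 × 0.11 × 0.205 = 0.005412 m³/s
w_2 = (3.20 − 0.00)/2 = 1.6 m; q_2 = 0.35 × 0.21 × 1.6 = 0.1176 m³/s
w_3 = (3.76 − 0.41)/2 = 1.675 m; q_3 = 0.57 × 0.39 × 1.675 = 0.3724 m³/s
w_4 = (4.52 − 3.20)/2 = 0.66 m; q_4 = 0.56 × 0.39 × 0.66 = 0.1441 m³/s
w_5 = (5.56 − 3.76)/2 = 0.9 m; q_5 = 0.52 × 0.48 × 0.9 = 0.2246 m³/s
w_6 = (6.52 − 4.52)/2 = 1 m; q_6 = 0.54 × 0.34 × 1 = 0.1836 m³/s
w_7 = (6.52 − 5.56)/2 = 0.48 m; q_7 = 0.24 × 0.11 × 0.48 = 0.01267 m³/s
Q = Σ qᵢ = 1.060 m³/s
= 1.060 × 3600 = 3818 m³/h

3820 m³/h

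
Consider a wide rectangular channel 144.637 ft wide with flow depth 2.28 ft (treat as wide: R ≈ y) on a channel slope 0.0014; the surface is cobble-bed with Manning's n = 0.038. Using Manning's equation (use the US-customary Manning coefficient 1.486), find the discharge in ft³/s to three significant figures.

A = b·y = 144.637 × 2.28 = 329.8 ft²
Wide channel: R ≈ y = 2.28 ft
Q = (1.486/n)·A·R^(2/3)·S^(1/2) = (1.486/0.038) × 329.8 × 2.280^(2/3) × 0.0014^(1/2) = 835.9 ft³/s

836 ft³/s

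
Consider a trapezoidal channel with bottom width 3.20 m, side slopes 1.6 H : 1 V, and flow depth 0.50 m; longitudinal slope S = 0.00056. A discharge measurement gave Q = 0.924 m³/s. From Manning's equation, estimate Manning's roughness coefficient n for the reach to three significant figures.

0.0275

A = (b + z·y)·y = (3.20 + 1.6×0.50)×0.50 = 2.000 m²
P = b + 2y√(1+z²) = 3.20 + 2×0.50×√(1+1.6²) = 5.087 m
R = A/P = 2.000/5.087 = 0.3932 m
n = (1/Q)·A·R^(2/3)·S^(1/2) = (1/0.924) × 2.000 × 0.5367 × 0.02366 = 0.02749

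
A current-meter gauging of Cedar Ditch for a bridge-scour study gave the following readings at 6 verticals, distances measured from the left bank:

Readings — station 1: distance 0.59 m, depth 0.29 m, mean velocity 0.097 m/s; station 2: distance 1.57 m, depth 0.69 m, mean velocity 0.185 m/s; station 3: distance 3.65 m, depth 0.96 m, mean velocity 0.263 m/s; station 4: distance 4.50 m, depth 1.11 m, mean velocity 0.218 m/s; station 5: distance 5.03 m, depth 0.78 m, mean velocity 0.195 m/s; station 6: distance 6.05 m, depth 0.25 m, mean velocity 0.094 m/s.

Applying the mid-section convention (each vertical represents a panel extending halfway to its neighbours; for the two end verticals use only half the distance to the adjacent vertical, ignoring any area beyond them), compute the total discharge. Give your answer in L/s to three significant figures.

876 L/s

w_1 = (1.57 − 0.59)/2 = 0.49 m; q_1 = 0.097 × 0.29 × 0.49 = 0.01378 m³/s
w_2 = (3.65 − 0.59)/2 = 1.53 m; q_2 = 0.185 × 0.69 × 1.53 = 0.1953 m³/s
w_3 = (4.50 − 1.57)/2 = 1.465 m; q_3 = 0.263 × 0.96 × 1.465 = 0.3699 m³/s
w_4 = (5.03 − 3.65)/2 = 0.69 m; q_4 = 0.218 × 1.11 × 0.69 = 0.1670 m³/s
w_5 = (6.05 − 4.50)/2 = 0.775 m; q_5 = 0.195 × 0.78 × 0.775 = 0.1179 m³/s
w_6 = (6.05 − 5.03)/2 = 0.51 m; q_6 = 0.094 × 0.25 × 0.51 = 0.01199 m³/s
Q = Σ qᵢ = 0.8758 m³/s
= 0.8758 × 1000 = 875.8 L/s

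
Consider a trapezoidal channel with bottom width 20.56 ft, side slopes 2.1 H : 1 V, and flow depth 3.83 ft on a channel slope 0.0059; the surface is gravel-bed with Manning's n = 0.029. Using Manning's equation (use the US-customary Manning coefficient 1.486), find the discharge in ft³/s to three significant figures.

868 ft³/s

A = (b + z·y)·y = (20.56 + 2.1×3.83)×3.83 = 109.5 ft²
P = b + 2y√(1+z²) = 20.56 + 2×3.83×√(1+2.1²) = 38.38 ft
R = A/P = 109.5/38.38 = 2.855 ft
Q = (1.486/n)·A·R^(2/3)·S^(1/2) = (1.486/0.029) × 109.5 × 2.855^(2/3) × 0.0059^(1/2) = 867.7 ft³/s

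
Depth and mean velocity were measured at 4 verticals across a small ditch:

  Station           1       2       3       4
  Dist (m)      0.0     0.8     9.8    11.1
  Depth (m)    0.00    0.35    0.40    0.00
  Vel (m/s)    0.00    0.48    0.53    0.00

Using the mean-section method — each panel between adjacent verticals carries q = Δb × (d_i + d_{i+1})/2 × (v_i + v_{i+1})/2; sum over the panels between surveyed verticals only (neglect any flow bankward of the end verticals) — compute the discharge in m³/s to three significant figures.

Panel 1-2: Δb = 0.8 m, d̄ = (0.00+0.35)/2 = 0.175, v̄ = (0.00+0.48)/2 = 0.24 → q = 0.8×0.175×0.24 = 0.03360 m³/s
Panel 2-3: Δb = 9 m, d̄ = (0.35+0.40)/2 = 0.375, v̄ = (0.48+0.53)/2 = 0.505 → q = 9×0.375×0.505 = 1.704 m³/s
Panel 3-4: Δb = 1.3 m, d̄ = (0.40+0.00)/2 = 0.2, v̄ = (0.53+0.00)/2 = 0.265 → q = 1.3×0.2×0.265 = 0.06890 m³/s
Q = Σ q = 1.807 m³/s

1.81 m³/s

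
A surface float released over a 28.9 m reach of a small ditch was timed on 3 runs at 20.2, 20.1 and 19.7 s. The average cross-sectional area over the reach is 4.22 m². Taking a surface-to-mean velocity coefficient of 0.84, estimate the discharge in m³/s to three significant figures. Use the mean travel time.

t̄ = (20.2 + 20.1 + 19.7) / 3 = 20 s
v_surface = L / t̄ = 28.9 / 20 = 1.445 m/s
v_mean = 0.84 × 1.445 = 1.214 m/s
Q = A × v_mean = 4.22 × 1.214 = 5.122 m³/s

5.12 m³/s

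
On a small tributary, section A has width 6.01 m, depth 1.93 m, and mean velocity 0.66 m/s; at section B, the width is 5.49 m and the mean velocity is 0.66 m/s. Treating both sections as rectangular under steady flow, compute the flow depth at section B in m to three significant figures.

2.11 m

Q = A₁V₁ = (6.01×1.93) × 0.66 = 7.656 m³/s
d₂ = Q/(b₂ V₂) = 7.656/(5.49×0.66) = 2.113 m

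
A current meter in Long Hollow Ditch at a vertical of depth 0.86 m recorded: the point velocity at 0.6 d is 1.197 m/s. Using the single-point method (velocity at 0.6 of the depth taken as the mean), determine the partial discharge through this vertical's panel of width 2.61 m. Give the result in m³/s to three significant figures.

v̄ = v₀.₆ = 1.197 m/s
q = v̄ × d × w = 1.197 × 0.86 × 2.61 = 2.687 m³/s

2.69 m³/s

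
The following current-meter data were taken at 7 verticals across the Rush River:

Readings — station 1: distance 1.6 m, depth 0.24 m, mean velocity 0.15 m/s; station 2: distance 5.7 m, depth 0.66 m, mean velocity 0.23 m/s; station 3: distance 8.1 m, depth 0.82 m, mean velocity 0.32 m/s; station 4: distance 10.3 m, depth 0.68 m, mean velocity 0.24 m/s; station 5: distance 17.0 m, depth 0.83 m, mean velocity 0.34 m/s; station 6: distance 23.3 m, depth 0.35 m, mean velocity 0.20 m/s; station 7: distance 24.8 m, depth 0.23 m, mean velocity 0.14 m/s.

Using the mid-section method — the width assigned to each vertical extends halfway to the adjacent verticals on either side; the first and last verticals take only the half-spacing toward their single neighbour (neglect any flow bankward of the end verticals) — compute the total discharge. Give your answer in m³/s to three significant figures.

4.03 m³/s

w_1 = (5.7 − 1.6)/2 = 2.05 m; q_1 = 0.15 × 0.24 × 2.05 = 0.07380 m³/s
w_2 = (8.1 − 1.6)/2 = 3.25 m; q_2 = 0.23 × 0.66 × 3.25 = 0.4934 m³/s
w_3 = (10.3 − 5.7)/2 = 2.3 m; q_3 = 0.32 × 0.82 × 2.3 = 0.6035 m³/s
w_4 = (17.0 − 8.1)/2 = 4.45 m; q_4 = 0.24 × 0.68 × 4.45 = 0.7262 m³/s
w_5 = (23.3 − 10.3)/2 = 6.5 m; q_5 = 0.34 × 0.83 × 6.5 = 1.834 m³/s
w_6 = (24.8 − 17.0)/2 = 3.9 m; q_6 = 0.20 × 0.35 × 3.9 = 0.2730 m³/s
w_7 = (24.8 − 23.3)/2 = 0.75 m; q_7 = 0.14 × 0.23 × 0.75 = 0.02415 m³/s
Q = Σ qᵢ = 4.028 m³/s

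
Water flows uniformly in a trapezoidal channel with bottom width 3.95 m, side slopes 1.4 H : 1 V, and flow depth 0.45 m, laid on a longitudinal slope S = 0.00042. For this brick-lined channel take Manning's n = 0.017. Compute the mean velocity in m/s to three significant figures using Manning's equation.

0.627 m/s

A = (b + z·y)·y = (3.95 + 1.4×0.45)×0.45 = 2.061 m²
P = b + 2y√(1+z²) = 3.95 + 2×0.45×√(1+1.4²) = 5.498 m
R = A/P = 2.061/5.498 = 0.3748 m
Q = (1/n)·A·R^(2/3)·S^(1/2) = (1/0.017) × 2.061 × 0.3748^(2/3) × 0.00042^(1/2) = 1.292 m³/s
V = Q/A = 1.292/2.061 = 0.6267 m/s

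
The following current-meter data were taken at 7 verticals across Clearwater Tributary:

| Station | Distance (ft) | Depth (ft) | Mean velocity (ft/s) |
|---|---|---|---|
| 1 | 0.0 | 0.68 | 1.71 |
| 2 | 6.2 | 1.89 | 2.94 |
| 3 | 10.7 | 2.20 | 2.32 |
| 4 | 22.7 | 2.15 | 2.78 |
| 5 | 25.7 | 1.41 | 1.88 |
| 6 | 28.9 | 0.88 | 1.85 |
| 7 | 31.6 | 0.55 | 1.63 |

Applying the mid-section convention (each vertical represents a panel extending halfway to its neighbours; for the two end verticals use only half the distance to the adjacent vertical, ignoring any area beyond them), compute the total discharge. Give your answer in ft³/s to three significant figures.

134 ft³/s

w_1 = (6.2 − 0.0)/2 = 3.1 ft; q_1 = 1.71 × 0.68 × 3.1 = 3.605 ft³/s
w_2 = (10.7 − 0.0)/2 = 5.35 ft; q_2 = 2.94 × 1.89 × 5.35 = 29.73 ft³/s
w_3 = (22.7 − 6.2)/2 = 8.25 ft; q_3 = 2.32 × 2.20 × 8.25 = 42.11 ft³/s
w_4 = (25.7 − 10.7)/2 = 7.5 ft; q_4 = 2.78 × 2.15 × 7.5 = 44.83 ft³/s
w_5 = (28.9 − 22.7)/2 = 3.1 ft; q_5 = 1.88 × 1.41 × 3.1 = 8.217 ft³/s
w_6 = (31.6 − 25.7)/2 = 2.95 ft; q_6 = 1.85 × 0.88 × 2.95 = 4.803 ft³/s
w_7 = (31.6 − 28.9)/2 = 1.35 ft; q_7 = 1.63 × 0.55 × 1.35 = 1.210 ft³/s
Q = Σ qᵢ = 134.5 ft³/s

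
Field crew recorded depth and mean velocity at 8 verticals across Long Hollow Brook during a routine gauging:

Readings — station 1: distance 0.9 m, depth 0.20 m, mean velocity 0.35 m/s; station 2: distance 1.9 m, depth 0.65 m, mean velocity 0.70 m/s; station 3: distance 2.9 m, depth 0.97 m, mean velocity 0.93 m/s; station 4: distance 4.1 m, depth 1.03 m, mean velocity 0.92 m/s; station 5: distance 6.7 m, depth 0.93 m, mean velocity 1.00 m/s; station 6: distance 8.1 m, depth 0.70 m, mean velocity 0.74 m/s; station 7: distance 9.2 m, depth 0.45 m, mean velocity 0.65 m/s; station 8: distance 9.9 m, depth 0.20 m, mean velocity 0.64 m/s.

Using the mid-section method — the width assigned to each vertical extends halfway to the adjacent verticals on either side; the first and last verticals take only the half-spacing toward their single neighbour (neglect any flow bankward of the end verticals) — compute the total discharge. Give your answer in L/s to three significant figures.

6100 L/s

w_1 = (1.9 − 0.9)/2 = 0.5 m; q_1 = 0.35 × 0.20 × 0.5 = 0.03500 m³/s
w_2 = (2.9 − 0.9)/2 = 1 m; q_2 = 0.70 × 0.65 × 1 = 0.4550 m³/s
w_3 = (4.1 − 1.9)/2 = 1.1 m; q_3 = 0.93 × 0.97 × 1.1 = 0.9923 m³/s
w_4 = (6.7 − 2.9)/2 = 1.9 m; q_4 = 0.92 × 1.03 × 1.9 = 1.800 m³/s
w_5 = (8.1 − 4.1)/2 = 2 m; q_5 = 1.00 × 0.93 × 2 = 1.860 m³/s
w_6 = (9.2 − 6.7)/2 = 1.25 m; q_6 = 0.74 × 0.70 × 1.25 = 0.6475 m³/s
w_7 = (9.9 − 8.1)/2 = 0.9 m; q_7 = 0.65 × 0.45 × 0.9 = 0.2633 m³/s
w_8 = (9.9 − 9.2)/2 = 0.35 m; q_8 = 0.64 × 0.20 × 0.35 = 0.04480 m³/s
Q = Σ qᵢ = 6.098 m³/s
= 6.098 × 1000 = 6098 L/s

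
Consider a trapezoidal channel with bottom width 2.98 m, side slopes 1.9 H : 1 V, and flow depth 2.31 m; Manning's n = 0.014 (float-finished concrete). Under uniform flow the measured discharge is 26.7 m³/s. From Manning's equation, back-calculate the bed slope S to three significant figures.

A = (b + z·y)·y = (2.98 + 1.9×2.31)×2.31 = 17.02 m²
P = b + 2y√(1+z²) = 2.98 + 2×2.31×√(1+1.9²) = 12.90 m
R = A/P = 17.02/12.90 = 1.320 m
S = (Q·n / (1·A·R^(2/3)))² = (26.7×0.014 / (1×17.02×1.203))² = 0.0003332

0.000333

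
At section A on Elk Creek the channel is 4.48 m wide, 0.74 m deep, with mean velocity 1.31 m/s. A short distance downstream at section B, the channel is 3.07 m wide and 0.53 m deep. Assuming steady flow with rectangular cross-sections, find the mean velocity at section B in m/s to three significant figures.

Q = A₁V₁ = (4.48×0.74) × 1.31 = 4.343 m³/s
A₂ = 3.07 × 0.53 = 1.627 m²
V₂ = Q/A₂ = 4.343/1.627 = 2.669 m/s

2.67 m/s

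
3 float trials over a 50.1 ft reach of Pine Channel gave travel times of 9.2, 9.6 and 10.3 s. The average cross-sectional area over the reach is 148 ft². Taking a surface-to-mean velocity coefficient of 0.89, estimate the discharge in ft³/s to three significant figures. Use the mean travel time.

t̄ = (9.2 + 9.6 + 10.3) / 3 = 9.7 s
v_surface = L / t̄ = 50.1 / 9.7 = 5.165 ft/s
v_mean = 0.89 × 5.165 = 4.597 ft/s
Q = A × v_mean = 148 × 4.597 = 680.3 ft³/s

680 ft³/s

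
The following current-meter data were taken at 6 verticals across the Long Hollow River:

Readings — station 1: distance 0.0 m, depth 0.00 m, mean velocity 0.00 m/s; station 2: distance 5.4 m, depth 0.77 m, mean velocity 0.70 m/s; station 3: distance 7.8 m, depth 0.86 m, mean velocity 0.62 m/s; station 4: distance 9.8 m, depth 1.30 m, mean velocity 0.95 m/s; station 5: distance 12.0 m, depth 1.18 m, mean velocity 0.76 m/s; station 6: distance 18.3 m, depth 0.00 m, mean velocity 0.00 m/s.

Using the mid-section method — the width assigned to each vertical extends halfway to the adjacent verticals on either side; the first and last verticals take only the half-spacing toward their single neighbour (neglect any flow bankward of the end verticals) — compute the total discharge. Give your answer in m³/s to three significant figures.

9.68 m³/s

w_2 = (7.8 − 0.0)/2 = 3.9 m; q_2 = 0.70 × 0.77 × 3.9 = 2.102 m³/s
w_3 = (9.8 − 5.4)/2 = 2.2 m; q_3 = 0.62 × 0.86 × 2.2 = 1.173 m³/s
w_4 = (12.0 − 7.8)/2 = 2.1 m; q_4 = 0.95 × 1.30 × 2.1 = 2.594 m³/s
w_5 = (18.3 − 9.8)/2 = 4.25 m; q_5 = 0.76 × 1.18 × 4.25 = 3.811 m³/s
Stations 1, 6 contribute zero (depth or velocity is 0).
Q = Σ qᵢ = 9.680 m³/s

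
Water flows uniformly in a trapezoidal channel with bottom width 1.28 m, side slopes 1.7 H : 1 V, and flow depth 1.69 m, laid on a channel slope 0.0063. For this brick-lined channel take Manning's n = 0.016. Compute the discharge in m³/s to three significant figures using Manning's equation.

A = (b + z·y)·y = (1.28 + 1.7×1.69)×1.69 = 7.019 m²
P = b + 2y√(1+z²) = 1.28 + 2×1.69×√(1+1.7²) = 7.946 m
R = A/P = 7.019/7.946 = 0.8832 m
Q = (1/n)·A·R^(2/3)·S^(1/2) = (1/0.016) × 7.019 × 0.8832^(2/3) × 0.0063^(1/2) = 32.05 m³/s

32.1 m³/s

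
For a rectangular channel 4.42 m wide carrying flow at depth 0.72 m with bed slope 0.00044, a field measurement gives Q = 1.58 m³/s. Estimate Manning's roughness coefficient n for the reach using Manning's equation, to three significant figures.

A = b·y = 4.42 × 0.72 = 3.182 m²
P = b + 2y = 4.42 + 2×0.72 = 5.860 m
R = A/P = 3.182/5.860 = 0.5431 m
n = (1/Q)·A·R^(2/3)·S^(1/2) = (1/1.58) × 3.182 × 0.6656 × 0.02098 = 0.02812

0.0281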